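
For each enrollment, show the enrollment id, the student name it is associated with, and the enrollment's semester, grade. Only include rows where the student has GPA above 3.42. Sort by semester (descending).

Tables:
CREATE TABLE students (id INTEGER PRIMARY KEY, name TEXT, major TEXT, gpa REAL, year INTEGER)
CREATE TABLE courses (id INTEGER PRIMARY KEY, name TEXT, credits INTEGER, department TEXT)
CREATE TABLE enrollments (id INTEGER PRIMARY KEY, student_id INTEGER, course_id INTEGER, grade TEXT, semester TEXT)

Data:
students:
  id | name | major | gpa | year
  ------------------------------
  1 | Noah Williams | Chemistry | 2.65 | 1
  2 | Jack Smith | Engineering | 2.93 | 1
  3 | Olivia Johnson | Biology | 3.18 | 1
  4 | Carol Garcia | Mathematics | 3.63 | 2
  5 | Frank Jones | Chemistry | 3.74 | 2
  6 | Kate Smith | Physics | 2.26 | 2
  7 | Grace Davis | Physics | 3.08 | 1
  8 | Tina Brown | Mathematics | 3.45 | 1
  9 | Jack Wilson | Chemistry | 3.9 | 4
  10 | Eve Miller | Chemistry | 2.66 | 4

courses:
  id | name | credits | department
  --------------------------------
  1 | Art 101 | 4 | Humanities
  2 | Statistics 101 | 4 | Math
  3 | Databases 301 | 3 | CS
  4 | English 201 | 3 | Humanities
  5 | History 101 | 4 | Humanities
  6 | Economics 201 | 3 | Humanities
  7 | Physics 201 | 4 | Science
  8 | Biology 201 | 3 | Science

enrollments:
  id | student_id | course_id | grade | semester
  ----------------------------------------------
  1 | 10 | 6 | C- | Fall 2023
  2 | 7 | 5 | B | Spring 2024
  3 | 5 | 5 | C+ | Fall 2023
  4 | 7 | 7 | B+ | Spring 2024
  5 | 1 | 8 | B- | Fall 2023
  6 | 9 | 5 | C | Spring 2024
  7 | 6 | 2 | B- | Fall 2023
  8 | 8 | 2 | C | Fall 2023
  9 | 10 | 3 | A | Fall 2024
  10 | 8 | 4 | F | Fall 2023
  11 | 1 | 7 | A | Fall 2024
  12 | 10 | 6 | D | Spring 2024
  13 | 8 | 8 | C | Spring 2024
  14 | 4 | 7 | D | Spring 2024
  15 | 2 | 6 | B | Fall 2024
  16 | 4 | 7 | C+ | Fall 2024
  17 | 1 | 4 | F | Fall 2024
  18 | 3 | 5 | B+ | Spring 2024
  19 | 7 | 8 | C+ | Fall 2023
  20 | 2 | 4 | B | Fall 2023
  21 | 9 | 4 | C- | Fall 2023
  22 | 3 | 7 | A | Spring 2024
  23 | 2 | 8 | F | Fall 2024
SELECT c.id, p.name AS student, c.semester, c.grade FROM enrollments c JOIN students p ON c.student_id = p.id WHERE p.gpa > 3.42 ORDER BY c.semester DESC

Execution result:
id | student | semester | grade
6 | Jack Wilson | Spring 2024 | C
13 | Tina Brown | Spring 2024 | C
14 | Carol Garcia | Spring 2024 | D
16 | Carol Garcia | Fall 2024 | C+
3 | Frank Jones | Fall 2023 | C+
8 | Tina Brown | Fall 2023 | C
10 | Tina Brown | Fall 2023 | F
21 | Jack Wilson | Fall 2023 | C-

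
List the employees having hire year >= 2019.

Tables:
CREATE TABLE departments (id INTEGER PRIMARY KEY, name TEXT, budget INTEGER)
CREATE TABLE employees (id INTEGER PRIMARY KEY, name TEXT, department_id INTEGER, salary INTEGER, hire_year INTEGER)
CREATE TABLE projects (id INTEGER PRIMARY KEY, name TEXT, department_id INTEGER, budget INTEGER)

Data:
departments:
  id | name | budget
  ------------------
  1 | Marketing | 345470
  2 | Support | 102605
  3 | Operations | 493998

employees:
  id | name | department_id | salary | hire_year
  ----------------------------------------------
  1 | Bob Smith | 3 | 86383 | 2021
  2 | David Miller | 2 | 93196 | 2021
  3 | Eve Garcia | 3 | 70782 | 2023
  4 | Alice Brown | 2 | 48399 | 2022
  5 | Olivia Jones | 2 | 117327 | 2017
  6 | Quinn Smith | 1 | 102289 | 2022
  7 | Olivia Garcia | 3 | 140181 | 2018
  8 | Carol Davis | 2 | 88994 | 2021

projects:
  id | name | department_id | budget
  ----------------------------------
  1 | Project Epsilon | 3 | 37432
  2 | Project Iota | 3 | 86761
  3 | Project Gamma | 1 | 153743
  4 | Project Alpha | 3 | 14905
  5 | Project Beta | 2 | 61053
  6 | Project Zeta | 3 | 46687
SELECT name, hire_year FROM employees WHERE hire_year >= 2019

Execution result:
name | hire_year
Bob Smith | 2021
David Miller | 2021
Eve Garcia | 2023
Alice Brown | 2022
Quinn Smith | 2022
Carol Davis | 2021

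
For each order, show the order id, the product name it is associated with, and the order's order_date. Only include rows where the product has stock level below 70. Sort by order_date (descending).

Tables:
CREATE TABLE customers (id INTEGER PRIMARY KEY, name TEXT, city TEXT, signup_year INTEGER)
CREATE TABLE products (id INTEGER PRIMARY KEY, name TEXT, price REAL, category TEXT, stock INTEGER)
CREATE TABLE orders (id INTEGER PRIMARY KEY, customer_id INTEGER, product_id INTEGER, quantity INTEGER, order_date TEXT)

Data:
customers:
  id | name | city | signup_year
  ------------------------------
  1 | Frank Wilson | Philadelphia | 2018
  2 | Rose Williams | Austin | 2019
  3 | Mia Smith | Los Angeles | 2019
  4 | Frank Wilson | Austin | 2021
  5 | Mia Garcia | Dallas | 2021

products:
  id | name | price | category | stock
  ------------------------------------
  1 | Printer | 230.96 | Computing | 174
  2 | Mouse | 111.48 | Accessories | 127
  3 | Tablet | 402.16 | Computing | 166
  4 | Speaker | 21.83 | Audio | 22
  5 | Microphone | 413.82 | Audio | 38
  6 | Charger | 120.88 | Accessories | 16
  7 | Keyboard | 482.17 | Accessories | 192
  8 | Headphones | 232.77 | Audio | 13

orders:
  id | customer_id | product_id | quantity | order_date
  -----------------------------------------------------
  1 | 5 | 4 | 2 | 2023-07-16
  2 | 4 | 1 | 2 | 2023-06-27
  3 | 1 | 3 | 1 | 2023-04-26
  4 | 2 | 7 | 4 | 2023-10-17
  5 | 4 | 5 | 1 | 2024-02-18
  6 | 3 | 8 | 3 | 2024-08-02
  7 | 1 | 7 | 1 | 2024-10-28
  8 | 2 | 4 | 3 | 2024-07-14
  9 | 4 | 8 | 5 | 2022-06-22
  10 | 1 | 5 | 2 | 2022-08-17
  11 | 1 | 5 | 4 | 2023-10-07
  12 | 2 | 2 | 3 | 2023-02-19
SELECT c.id, p.name AS product, c.order_date FROM orders c JOIN products p ON c.product_id = p.id WHERE p.stock < 70 ORDER BY c.order_date DESC

Execution result:
id | product | order_date
6 | Headphones | 2024-08-02
8 | Speaker | 2024-07-14
5 | Microphone | 2024-02-18
11 | Microphone | 2023-10-07
1 | Speaker | 2023-07-16
10 | Microphone | 2022-08-17
9 | Headphones | 2022-06-22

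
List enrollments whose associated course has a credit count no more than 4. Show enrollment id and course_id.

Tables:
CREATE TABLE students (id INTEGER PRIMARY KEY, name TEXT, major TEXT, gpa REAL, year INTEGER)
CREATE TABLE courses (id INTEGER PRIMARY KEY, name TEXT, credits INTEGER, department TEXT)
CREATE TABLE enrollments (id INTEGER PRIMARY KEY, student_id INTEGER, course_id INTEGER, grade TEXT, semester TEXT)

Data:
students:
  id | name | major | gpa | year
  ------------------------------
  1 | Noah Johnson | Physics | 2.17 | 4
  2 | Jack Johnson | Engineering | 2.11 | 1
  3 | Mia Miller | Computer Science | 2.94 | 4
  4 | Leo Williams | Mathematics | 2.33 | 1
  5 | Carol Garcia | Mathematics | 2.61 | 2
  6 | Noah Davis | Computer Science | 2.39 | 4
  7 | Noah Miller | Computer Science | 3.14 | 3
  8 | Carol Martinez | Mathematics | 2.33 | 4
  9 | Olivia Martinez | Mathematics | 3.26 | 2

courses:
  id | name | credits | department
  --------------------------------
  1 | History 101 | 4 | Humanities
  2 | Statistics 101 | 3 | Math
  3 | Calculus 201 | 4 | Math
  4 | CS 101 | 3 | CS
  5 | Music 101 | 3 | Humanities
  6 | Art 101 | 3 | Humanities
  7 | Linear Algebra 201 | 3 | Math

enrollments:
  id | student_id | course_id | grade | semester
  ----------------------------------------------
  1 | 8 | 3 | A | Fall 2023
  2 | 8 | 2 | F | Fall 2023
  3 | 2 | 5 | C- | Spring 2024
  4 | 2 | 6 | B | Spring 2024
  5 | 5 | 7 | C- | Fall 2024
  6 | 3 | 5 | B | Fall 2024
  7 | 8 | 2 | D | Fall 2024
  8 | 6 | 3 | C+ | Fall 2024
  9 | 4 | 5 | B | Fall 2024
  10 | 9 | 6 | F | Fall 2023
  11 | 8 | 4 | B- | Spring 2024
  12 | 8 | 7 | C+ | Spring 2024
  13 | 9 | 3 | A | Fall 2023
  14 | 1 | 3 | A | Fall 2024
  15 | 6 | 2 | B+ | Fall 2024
SELECT id, course_id FROM enrollments WHERE course_id IN (SELECT id FROM courses WHERE credits <= 4)

Execution result:
id | course_id
1 | 3
2 | 2
3 | 5
4 | 6
5 | 7
6 | 5
7 | 2
8 | 3
9 | 5
10 | 6
11 | 4
12 | 7
13 | 3
14 | 3
15 | 2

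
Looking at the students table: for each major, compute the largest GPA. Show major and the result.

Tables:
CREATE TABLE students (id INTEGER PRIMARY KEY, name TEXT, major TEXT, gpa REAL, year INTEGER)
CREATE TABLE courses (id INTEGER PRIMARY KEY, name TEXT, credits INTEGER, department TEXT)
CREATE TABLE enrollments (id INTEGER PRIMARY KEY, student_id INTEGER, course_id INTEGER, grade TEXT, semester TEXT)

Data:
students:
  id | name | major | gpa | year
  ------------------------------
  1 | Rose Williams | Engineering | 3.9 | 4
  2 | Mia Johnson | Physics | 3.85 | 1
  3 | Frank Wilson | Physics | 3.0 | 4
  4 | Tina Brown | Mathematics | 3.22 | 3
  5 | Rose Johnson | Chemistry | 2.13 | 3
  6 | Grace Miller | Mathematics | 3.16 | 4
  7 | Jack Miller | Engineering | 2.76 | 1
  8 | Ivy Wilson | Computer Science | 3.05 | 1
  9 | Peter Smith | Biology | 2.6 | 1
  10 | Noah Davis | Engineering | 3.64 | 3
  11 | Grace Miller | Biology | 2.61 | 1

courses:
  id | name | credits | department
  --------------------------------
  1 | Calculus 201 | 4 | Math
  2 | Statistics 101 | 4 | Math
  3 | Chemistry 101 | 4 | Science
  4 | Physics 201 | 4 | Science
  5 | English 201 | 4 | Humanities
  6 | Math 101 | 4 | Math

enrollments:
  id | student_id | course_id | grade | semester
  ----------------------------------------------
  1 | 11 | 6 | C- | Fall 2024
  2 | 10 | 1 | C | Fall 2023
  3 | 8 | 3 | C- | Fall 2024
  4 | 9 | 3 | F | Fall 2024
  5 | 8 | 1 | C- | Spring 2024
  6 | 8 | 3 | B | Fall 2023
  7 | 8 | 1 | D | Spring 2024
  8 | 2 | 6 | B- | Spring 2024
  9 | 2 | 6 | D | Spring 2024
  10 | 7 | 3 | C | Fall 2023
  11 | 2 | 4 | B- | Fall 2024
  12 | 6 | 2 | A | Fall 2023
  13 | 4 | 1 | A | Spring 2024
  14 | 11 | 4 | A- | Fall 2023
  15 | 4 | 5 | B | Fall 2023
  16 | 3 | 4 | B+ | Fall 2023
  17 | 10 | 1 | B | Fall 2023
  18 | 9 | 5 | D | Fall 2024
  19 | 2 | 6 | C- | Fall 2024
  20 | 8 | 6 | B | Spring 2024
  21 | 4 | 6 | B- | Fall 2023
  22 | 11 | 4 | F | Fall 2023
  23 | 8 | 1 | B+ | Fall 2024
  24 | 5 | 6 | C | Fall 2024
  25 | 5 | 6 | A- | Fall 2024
SELECT major, MAX(gpa) AS max_gpa FROM students GROUP BY major

Execution result:
major | max_gpa
Biology | 2.61
Chemistry | 2.13
Computer Science | 3.05
Engineering | 3.90
Mathematics | 3.22
Physics | 3.85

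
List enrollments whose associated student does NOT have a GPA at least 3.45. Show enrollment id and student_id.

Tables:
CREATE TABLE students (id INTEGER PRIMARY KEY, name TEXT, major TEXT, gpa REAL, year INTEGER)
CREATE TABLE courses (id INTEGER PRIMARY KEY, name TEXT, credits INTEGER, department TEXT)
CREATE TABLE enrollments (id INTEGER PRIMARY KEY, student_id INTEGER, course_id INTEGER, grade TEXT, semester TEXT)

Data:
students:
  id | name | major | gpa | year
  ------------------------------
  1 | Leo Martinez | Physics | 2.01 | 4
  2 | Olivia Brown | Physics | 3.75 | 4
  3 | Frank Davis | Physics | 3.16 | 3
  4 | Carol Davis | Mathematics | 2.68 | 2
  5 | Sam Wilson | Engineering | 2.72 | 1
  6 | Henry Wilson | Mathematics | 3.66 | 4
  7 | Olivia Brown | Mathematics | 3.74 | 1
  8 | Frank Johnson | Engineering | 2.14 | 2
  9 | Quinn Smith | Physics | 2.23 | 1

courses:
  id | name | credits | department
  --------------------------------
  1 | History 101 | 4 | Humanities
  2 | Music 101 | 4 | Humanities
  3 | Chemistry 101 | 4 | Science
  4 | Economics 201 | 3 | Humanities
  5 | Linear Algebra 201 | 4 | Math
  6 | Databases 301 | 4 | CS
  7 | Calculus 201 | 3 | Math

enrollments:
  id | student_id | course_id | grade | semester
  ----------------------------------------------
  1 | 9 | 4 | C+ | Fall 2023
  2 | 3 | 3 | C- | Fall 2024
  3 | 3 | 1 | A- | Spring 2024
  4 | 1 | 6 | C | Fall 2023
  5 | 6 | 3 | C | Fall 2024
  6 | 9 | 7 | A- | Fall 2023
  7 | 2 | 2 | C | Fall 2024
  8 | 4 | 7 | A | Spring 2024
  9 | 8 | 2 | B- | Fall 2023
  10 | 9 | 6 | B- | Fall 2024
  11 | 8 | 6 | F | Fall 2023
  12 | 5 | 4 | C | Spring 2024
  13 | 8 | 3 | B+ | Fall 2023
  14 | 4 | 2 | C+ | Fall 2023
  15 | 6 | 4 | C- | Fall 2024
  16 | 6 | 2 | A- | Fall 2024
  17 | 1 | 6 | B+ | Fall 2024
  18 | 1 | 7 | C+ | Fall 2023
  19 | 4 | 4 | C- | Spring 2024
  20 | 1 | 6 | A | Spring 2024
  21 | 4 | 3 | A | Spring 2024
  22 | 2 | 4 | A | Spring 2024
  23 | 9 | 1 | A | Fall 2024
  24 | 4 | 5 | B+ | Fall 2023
SELECT id, student_id FROM enrollments WHERE student_id NOT IN (SELECT id FROM students WHERE gpa >= 3.45)

Execution result:
id | student_id
1 | 9
2 | 3
3 | 3
4 | 1
6 | 9
8 | 4
9 | 8
10 | 9
11 | 8
12 | 5
13 | 8
14 | 4
17 | 1
18 | 1
19 | 4
20 | 1
21 | 4
23 | 9
24 | 4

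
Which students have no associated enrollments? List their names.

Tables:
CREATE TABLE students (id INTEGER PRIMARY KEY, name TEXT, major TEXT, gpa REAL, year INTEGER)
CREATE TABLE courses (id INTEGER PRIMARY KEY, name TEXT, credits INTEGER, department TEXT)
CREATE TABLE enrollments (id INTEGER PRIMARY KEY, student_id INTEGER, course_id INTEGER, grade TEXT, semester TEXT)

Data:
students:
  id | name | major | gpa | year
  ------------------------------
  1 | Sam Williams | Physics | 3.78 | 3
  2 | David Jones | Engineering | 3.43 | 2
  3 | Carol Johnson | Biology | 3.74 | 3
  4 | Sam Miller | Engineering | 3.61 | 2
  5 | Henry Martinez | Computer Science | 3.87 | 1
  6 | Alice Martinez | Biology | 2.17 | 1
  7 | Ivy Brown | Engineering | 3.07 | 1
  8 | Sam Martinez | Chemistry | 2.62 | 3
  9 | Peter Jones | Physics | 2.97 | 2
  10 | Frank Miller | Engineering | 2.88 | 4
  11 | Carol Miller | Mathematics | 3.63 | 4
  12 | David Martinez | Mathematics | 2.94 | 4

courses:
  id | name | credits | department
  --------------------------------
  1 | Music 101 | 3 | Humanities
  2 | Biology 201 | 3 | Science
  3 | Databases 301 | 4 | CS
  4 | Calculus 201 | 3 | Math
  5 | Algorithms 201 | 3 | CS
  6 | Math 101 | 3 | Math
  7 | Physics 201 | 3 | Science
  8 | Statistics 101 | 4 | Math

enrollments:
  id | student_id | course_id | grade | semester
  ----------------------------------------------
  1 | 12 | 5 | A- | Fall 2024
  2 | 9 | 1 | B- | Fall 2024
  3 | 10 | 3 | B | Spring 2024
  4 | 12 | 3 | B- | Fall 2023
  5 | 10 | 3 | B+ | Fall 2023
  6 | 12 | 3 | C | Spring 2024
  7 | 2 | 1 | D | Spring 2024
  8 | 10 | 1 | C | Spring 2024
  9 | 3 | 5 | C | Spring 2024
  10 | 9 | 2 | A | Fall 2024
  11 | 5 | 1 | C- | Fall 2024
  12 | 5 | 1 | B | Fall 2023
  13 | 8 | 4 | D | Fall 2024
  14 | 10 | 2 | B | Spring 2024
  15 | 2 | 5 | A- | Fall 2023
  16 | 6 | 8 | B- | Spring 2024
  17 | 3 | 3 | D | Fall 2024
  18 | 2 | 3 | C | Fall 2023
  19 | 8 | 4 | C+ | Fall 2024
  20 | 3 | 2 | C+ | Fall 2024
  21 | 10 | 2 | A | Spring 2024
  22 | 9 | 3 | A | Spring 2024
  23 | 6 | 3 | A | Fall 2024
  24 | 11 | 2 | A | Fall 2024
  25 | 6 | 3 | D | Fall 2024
SELECT p.name FROM students p LEFT JOIN enrollments c ON c.student_id = p.id WHERE c.id IS NULL

Execution result:
name
Sam Williams
Sam Miller
Ivy Brown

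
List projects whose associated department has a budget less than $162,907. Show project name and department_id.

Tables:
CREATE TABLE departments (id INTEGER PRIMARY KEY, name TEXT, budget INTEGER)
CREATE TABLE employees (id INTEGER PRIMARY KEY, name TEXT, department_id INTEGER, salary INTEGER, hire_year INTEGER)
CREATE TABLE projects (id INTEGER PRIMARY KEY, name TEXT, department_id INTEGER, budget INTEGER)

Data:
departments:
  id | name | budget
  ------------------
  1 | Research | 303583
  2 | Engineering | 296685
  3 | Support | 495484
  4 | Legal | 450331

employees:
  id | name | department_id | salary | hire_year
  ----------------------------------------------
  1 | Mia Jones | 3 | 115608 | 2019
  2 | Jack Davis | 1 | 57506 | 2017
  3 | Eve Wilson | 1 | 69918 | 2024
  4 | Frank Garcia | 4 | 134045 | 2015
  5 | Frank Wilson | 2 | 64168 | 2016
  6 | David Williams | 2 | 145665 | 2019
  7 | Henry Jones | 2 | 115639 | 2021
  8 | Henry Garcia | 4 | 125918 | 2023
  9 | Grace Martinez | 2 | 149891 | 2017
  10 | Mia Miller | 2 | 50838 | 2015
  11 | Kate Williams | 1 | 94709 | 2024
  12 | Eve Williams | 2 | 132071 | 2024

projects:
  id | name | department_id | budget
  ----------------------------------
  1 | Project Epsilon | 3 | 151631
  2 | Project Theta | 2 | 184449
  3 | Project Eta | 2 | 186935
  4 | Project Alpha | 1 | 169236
SELECT name, department_id FROM projects WHERE department_id IN (SELECT id FROM departments WHERE budget < 162907)

Execution result:
(no rows)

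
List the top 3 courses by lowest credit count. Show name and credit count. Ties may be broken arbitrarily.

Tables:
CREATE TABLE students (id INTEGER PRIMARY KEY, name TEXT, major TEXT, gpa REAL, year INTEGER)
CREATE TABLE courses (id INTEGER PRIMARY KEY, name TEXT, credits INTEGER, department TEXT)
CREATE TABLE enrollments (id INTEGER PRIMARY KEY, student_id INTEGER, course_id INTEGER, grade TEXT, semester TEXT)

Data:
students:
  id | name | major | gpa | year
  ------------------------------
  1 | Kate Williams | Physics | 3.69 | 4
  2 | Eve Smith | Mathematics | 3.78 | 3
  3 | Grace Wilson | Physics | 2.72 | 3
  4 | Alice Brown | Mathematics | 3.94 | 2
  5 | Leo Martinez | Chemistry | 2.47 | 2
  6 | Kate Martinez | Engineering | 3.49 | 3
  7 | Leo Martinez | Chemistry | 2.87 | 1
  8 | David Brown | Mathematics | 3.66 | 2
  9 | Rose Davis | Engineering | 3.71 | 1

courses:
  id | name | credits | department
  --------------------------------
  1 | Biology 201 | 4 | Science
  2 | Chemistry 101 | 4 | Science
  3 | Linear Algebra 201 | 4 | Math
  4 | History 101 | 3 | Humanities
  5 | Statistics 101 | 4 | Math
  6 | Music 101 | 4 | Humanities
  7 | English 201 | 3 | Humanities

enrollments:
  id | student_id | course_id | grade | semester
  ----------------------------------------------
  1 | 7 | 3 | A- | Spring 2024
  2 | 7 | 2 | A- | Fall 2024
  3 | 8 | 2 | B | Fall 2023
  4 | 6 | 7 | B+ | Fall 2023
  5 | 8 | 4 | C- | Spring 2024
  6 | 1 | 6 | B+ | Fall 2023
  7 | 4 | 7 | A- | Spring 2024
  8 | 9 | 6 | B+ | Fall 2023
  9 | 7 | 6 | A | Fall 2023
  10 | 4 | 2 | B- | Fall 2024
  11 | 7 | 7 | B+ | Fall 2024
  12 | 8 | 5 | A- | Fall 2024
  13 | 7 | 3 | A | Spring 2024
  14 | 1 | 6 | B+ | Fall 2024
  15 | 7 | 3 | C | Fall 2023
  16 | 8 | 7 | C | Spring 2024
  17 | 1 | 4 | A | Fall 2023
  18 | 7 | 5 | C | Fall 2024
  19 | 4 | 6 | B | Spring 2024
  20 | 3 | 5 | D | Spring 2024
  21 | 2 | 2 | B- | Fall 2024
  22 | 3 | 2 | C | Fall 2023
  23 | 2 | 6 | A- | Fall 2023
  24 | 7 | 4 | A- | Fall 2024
SELECT name, credits FROM courses ORDER BY credits ASC LIMIT 3

Execution result:
name | credits
History 101 | 3
English 201 | 3
Biology 201 | 4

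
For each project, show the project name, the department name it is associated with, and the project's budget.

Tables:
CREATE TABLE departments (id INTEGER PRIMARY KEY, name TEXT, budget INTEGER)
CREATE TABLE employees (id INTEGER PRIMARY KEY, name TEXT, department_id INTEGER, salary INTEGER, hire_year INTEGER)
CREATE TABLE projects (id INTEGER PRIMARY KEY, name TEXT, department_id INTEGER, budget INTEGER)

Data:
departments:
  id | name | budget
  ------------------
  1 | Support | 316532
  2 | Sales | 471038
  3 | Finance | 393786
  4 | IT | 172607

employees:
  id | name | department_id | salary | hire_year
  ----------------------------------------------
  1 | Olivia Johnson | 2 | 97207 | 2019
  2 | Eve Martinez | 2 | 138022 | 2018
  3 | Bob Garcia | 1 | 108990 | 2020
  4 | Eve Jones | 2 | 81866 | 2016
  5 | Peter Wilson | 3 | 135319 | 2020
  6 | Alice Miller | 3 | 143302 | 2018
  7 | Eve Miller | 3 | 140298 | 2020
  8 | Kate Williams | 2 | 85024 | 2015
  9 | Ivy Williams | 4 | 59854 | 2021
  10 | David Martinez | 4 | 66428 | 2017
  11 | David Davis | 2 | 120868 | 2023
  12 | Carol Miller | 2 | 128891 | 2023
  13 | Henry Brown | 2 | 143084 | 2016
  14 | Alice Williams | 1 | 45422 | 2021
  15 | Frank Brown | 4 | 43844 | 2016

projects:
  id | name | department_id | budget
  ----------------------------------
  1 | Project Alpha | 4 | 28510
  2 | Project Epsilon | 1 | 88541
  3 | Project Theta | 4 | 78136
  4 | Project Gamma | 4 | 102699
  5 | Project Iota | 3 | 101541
SELECT c.name, p.name AS department, c.budget FROM projects c JOIN departments p ON c.department_id = p.id

Execution result:
name | department | budget
Project Alpha | IT | 28510
Project Epsilon | Support | 88541
Project Theta | IT | 78136
Project Gamma | IT | 102699
Project Iota | Finance | 101541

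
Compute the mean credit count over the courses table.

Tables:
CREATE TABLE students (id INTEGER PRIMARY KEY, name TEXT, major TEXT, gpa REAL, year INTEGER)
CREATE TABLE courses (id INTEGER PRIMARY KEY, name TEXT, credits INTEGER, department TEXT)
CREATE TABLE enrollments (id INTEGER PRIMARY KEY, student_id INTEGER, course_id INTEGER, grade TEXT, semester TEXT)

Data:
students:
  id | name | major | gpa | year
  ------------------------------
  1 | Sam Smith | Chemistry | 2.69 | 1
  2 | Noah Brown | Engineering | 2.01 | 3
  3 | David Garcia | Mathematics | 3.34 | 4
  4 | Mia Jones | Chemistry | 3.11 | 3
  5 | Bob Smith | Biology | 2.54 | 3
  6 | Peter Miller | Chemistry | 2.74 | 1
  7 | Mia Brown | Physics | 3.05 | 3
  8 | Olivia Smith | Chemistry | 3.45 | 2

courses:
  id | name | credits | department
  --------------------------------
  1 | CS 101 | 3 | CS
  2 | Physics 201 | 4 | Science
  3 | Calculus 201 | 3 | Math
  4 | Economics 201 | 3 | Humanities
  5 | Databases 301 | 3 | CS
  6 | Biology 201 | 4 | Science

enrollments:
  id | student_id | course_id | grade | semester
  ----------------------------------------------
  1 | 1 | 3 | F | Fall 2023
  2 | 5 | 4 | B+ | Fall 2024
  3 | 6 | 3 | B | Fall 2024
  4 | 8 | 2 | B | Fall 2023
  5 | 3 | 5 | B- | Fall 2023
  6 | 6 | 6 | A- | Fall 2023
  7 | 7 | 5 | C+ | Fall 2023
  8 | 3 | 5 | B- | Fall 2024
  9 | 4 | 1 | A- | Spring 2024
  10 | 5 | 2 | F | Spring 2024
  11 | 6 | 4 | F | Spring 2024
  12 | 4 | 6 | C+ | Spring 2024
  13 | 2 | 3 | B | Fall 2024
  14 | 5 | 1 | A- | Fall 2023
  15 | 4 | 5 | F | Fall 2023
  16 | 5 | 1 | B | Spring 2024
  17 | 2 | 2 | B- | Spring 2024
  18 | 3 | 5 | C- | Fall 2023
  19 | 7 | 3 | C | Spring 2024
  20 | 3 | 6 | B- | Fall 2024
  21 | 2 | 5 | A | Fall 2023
SELECT AVG(credits) FROM courses

Execution result:
3.33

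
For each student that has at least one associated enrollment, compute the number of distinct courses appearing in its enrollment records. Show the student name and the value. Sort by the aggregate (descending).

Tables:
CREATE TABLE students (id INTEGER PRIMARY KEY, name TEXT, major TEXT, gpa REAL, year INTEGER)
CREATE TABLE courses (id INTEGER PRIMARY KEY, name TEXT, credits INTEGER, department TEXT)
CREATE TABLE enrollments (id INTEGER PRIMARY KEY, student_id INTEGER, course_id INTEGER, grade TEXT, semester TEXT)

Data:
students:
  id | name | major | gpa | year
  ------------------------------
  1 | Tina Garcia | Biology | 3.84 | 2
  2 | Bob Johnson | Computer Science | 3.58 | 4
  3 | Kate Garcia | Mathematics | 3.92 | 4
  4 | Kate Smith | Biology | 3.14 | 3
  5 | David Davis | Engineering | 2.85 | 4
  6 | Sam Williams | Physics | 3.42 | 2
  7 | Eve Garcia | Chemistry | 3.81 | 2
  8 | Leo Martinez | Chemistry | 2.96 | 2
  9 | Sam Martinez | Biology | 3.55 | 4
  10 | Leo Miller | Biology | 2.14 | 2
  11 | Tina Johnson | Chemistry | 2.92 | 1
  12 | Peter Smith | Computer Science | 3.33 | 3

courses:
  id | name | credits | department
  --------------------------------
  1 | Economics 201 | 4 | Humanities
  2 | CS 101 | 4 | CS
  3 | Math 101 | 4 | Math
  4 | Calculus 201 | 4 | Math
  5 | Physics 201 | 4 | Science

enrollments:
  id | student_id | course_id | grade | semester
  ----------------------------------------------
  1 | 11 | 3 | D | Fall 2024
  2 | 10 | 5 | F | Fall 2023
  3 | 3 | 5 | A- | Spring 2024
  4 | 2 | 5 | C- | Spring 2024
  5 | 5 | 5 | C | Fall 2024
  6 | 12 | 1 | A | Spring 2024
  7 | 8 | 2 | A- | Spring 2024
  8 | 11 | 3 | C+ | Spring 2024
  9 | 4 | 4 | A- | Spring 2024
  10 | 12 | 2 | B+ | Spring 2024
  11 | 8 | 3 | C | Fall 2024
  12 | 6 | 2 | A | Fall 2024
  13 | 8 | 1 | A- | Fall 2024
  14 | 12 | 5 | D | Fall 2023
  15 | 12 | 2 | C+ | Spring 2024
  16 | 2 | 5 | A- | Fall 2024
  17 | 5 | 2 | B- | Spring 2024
SELECT p.name, COUNT(DISTINCT c.course_id) AS distinct_course_count FROM enrollments c JOIN students p ON c.student_id = p.id GROUP BY p.id, p.name ORDER BY distinct_course_count DESC

Execution result:
name | distinct_course_count
Leo Martinez | 3
Peter Smith | 3
David Davis | 2
Bob Johnson | 1
Kate Garcia | 1
Kate Smith | 1
Sam Williams | 1
Leo Miller | 1
Tina Johnson | 1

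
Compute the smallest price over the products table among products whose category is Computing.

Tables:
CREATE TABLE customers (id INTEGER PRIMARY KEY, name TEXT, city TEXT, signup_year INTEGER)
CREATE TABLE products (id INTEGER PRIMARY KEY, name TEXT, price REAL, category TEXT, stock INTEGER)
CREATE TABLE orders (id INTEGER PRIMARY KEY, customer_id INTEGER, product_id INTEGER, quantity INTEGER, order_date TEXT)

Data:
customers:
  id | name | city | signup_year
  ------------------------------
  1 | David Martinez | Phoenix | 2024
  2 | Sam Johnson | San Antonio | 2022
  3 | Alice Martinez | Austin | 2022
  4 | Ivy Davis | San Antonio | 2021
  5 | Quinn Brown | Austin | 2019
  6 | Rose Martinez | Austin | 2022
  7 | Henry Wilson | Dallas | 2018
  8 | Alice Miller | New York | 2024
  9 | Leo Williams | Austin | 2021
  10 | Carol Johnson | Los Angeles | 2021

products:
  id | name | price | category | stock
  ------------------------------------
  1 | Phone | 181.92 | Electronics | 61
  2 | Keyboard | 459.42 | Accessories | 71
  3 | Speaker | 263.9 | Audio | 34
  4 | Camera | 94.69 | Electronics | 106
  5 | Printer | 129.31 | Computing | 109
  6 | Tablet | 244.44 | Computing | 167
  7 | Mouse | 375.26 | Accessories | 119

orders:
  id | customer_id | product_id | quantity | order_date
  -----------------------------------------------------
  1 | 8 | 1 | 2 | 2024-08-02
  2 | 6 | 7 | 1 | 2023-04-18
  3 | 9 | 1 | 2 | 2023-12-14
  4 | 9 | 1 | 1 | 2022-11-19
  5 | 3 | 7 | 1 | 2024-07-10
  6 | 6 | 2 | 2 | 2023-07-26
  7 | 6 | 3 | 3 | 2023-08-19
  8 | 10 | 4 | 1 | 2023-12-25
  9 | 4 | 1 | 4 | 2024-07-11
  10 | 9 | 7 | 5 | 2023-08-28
SELECT MIN(price) FROM products WHERE category = 'Computing'

Execution result:
129.31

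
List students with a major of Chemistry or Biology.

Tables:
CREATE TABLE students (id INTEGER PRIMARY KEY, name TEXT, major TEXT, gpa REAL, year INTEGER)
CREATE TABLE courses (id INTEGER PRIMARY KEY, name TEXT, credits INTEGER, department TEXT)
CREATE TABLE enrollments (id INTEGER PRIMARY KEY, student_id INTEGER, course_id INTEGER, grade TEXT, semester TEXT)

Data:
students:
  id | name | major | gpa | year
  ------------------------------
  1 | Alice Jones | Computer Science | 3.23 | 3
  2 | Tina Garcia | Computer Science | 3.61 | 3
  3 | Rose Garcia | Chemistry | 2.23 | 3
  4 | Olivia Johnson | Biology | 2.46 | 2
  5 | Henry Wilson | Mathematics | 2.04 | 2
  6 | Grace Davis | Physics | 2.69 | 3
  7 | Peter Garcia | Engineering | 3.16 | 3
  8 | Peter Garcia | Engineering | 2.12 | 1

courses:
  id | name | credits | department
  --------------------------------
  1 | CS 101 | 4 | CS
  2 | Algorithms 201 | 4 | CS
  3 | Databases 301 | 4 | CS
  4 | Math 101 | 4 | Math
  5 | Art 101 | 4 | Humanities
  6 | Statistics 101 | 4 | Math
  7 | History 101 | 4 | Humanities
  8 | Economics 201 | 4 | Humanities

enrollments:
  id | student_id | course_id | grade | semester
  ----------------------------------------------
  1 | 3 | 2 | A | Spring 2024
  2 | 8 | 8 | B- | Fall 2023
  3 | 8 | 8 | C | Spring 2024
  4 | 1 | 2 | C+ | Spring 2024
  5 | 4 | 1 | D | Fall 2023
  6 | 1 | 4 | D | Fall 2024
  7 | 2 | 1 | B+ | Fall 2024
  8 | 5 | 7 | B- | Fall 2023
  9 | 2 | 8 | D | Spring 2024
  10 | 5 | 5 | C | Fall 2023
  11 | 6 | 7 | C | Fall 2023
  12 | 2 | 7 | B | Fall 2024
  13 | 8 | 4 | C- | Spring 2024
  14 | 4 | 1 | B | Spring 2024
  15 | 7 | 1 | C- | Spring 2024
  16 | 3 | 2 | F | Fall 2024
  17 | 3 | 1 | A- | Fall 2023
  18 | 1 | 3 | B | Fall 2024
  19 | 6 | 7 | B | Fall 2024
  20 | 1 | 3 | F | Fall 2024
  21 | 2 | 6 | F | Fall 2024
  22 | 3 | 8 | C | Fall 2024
SELECT name, major FROM students WHERE major IN ('Chemistry', 'Biology')

Execution result:
name | major
Rose Garcia | Chemistry
Olivia Johnson | Biology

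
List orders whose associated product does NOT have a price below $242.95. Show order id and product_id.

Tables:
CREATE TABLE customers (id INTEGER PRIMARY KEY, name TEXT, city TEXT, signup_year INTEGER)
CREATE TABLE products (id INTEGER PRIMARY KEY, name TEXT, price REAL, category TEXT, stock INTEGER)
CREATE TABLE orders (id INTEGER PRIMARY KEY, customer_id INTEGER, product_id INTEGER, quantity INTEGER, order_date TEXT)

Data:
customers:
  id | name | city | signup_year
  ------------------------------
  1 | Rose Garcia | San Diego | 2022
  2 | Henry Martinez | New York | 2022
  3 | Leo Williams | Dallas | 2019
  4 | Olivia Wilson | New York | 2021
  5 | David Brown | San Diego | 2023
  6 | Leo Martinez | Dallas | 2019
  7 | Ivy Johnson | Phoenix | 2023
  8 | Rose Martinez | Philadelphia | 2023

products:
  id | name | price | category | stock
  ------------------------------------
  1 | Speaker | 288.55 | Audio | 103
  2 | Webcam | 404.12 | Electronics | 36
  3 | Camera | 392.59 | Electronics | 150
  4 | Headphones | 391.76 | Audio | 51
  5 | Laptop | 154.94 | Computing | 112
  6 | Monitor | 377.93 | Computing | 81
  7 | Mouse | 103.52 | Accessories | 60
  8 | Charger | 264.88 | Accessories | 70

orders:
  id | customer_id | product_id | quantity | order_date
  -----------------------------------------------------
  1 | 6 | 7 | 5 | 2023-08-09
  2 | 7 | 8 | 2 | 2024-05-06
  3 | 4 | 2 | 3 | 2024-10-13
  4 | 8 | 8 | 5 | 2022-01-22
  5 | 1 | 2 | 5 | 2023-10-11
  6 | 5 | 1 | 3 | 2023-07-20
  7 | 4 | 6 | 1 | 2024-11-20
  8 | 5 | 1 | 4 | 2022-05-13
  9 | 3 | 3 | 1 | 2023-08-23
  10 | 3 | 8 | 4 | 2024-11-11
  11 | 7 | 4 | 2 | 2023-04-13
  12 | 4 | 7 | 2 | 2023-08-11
SELECT id, product_id FROM orders WHERE product_id NOT IN (SELECT id FROM products WHERE price < 242.95)

Execution result:
id | product_id
2 | 8
3 | 2
4 | 8
5 | 2
6 | 1
7 | 6
8 | 1
9 | 3
10 | 8
11 | 4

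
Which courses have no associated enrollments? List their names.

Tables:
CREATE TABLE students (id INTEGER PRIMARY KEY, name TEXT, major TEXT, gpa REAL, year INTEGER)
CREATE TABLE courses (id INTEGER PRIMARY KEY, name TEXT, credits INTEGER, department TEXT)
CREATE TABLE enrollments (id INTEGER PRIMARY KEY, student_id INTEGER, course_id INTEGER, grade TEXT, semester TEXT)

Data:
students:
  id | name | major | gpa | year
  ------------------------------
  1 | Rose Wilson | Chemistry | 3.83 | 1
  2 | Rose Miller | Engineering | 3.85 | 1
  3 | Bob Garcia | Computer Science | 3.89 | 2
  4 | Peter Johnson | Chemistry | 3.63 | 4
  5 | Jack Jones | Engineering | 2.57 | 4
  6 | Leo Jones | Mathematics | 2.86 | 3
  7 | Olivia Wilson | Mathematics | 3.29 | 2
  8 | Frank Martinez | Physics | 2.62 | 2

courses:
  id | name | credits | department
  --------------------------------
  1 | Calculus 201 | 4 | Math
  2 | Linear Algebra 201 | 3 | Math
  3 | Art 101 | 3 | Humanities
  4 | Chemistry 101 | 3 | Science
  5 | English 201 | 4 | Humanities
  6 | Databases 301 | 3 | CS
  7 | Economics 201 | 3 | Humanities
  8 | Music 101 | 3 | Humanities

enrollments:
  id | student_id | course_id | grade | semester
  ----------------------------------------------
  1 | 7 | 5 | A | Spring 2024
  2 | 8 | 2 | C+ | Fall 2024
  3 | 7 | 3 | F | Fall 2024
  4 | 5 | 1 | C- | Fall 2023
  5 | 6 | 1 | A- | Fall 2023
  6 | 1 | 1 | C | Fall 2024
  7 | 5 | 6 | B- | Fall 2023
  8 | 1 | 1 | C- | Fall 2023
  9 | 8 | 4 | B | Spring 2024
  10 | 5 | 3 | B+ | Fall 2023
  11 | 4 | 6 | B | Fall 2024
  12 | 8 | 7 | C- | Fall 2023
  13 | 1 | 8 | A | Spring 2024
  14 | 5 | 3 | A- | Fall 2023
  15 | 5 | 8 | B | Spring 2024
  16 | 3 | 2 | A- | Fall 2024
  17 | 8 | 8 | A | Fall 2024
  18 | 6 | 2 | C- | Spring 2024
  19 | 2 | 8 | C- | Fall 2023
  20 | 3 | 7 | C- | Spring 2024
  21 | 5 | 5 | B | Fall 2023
SELECT p.name FROM courses p LEFT JOIN enrollments c ON c.course_id = p.id WHERE c.id IS NULL

Execution result:
(no rows)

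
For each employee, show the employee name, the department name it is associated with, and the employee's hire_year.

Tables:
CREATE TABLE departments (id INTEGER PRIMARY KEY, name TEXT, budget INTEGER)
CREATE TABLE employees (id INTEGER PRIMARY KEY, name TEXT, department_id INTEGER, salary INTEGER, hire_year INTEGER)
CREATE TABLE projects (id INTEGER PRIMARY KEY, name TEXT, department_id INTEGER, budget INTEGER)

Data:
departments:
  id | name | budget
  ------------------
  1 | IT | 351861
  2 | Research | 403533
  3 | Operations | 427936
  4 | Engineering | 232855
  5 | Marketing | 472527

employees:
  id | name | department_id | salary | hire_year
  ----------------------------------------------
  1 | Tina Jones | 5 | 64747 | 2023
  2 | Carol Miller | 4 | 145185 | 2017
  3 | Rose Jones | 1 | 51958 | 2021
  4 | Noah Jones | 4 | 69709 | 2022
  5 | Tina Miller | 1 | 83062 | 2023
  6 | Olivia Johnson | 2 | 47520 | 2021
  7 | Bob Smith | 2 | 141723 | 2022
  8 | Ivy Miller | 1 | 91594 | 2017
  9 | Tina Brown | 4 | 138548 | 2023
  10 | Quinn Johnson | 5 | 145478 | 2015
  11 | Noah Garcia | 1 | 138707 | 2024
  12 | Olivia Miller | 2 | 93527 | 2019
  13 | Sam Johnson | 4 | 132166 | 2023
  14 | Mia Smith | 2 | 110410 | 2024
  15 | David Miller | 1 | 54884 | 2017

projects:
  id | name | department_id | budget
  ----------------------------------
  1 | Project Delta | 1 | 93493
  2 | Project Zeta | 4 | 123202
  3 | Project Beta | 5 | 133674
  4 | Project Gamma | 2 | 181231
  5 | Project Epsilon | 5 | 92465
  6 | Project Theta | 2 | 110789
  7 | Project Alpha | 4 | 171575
SELECT c.name, p.name AS department, c.hire_year FROM employees c JOIN departments p ON c.department_id = p.id

Execution result:
name | department | hire_year
Tina Jones | Marketing | 2023
Carol Miller | Engineering | 2017
Rose Jones | IT | 2021
Noah Jones | Engineering | 2022
Tina Miller | IT | 2023
Olivia Johnson | Research | 2021
Bob Smith | Research | 2022
Ivy Miller | IT | 2017
Tina Brown | Engineering | 2023
Quinn Johnson | Marketing | 2015
Noah Garcia | IT | 2024
Olivia Miller | Research | 2019
Sam Johnson | Engineering | 2023
Mia Smith | Research | 2024
David Miller | IT | 2017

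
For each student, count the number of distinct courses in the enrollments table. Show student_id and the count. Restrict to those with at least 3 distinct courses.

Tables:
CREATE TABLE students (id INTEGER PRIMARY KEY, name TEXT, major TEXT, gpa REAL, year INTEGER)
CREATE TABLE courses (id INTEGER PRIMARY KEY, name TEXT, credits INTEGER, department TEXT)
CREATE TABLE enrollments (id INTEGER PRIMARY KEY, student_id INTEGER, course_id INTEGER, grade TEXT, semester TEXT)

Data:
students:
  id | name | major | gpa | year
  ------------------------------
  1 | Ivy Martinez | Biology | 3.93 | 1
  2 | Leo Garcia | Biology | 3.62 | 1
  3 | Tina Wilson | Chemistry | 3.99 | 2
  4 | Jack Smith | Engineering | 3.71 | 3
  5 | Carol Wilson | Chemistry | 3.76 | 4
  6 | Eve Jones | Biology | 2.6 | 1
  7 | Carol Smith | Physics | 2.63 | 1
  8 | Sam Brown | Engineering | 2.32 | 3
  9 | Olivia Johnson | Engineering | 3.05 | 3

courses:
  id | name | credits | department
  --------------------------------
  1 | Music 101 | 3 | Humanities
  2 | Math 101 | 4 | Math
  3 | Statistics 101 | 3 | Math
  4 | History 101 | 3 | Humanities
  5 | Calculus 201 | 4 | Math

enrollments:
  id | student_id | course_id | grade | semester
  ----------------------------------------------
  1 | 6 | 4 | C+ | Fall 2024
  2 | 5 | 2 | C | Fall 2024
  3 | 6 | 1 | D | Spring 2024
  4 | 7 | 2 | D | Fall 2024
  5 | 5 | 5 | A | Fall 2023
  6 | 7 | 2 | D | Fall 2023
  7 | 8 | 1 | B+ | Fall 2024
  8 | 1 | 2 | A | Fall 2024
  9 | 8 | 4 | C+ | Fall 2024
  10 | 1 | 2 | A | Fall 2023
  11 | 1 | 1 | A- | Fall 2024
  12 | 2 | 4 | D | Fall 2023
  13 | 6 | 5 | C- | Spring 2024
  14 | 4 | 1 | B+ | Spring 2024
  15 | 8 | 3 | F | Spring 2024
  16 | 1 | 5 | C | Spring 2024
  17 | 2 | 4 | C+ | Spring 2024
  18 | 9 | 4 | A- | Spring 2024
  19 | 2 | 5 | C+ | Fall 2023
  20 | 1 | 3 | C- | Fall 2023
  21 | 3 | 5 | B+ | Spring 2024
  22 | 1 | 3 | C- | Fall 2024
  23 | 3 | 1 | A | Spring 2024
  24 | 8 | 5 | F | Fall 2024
SELECT student_id, COUNT(DISTINCT course_id) AS distinct_course_count FROM enrollments GROUP BY student_id HAVING COUNT(DISTINCT course_id) >= 3

Execution result:
student_id | distinct_course_count
1 | 4
6 | 3
8 | 4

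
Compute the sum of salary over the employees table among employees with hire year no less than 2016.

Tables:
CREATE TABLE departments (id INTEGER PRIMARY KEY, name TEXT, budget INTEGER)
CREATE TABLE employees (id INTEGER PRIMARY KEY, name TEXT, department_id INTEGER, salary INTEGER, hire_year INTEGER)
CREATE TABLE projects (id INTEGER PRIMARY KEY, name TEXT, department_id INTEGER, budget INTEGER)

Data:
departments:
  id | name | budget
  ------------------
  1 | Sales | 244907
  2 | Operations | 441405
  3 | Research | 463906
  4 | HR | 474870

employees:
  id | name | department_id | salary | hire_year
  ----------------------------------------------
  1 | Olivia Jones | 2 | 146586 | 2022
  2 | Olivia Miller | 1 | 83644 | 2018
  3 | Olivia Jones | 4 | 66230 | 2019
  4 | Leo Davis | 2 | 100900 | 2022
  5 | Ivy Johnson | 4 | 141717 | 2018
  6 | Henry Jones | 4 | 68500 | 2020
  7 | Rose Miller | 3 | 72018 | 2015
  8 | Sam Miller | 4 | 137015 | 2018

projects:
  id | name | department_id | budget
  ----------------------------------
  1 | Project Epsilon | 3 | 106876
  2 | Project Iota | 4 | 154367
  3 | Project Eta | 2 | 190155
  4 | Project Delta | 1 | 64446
SELECT SUM(salary) FROM employees WHERE hire_year >= 2016

Execution result:
744592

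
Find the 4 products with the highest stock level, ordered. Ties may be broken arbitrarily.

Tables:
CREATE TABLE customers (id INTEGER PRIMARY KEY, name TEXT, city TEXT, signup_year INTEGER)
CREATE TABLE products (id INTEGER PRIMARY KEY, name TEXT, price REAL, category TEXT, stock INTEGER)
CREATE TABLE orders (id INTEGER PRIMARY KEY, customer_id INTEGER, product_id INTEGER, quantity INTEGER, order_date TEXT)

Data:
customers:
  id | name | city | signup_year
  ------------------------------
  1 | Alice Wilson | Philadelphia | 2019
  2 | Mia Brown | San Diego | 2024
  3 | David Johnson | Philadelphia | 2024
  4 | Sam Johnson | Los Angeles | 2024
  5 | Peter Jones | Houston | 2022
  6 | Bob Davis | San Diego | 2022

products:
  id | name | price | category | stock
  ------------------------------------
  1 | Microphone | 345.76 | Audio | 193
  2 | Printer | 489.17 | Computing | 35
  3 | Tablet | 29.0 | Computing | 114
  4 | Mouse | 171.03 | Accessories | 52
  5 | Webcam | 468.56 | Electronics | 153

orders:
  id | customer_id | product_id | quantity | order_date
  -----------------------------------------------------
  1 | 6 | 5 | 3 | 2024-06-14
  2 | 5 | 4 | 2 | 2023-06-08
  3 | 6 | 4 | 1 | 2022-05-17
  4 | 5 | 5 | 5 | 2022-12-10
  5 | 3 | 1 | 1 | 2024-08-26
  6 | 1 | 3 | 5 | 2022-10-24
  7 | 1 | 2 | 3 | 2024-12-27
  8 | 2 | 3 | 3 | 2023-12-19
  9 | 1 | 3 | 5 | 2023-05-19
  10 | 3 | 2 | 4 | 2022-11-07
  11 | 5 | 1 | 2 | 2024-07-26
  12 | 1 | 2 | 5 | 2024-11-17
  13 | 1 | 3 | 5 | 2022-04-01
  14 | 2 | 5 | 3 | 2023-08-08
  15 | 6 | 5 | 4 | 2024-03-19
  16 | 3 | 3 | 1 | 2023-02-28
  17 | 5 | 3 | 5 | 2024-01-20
SELECT name, stock FROM products ORDER BY stock DESC LIMIT 4

Execution result:
name | stock
Microphone | 193
Webcam | 153
Tablet | 114
Mouse | 52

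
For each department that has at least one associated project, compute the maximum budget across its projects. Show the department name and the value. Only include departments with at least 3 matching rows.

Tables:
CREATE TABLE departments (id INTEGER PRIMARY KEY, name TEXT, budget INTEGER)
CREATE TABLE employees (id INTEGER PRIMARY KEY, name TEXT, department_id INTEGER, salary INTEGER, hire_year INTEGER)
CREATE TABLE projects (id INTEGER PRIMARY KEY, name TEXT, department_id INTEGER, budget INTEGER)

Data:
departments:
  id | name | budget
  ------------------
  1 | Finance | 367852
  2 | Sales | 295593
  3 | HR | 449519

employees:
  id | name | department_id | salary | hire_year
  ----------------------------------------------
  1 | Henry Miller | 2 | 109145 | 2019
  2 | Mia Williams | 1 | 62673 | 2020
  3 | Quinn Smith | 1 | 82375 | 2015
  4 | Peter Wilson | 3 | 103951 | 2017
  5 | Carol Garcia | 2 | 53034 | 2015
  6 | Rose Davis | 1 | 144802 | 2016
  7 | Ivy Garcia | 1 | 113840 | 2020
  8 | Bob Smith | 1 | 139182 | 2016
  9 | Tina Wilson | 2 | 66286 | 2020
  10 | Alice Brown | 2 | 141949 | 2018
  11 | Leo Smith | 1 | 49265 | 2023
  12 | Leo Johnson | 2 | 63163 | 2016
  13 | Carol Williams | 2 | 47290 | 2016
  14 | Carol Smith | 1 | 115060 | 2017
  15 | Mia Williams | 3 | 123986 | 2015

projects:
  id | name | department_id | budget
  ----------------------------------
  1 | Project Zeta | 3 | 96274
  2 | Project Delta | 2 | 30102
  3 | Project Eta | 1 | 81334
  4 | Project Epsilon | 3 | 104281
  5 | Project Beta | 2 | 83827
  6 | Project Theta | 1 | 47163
SELECT p.name, MAX(c.budget) AS max_budget FROM projects c JOIN departments p ON c.department_id = p.id GROUP BY p.id, p.name HAVING COUNT(*) >= 3

Execution result:
(no rows)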